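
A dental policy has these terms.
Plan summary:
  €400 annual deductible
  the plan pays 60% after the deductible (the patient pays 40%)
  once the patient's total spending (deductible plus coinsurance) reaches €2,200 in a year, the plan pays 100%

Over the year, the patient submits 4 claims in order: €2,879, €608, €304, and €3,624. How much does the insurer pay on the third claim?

Bill 1, €2,879: €400 to deductible, leaving €2,479; 40% of €2,479 = €991.60. Patient owes €1,391.60 (running OOP €1,391.60). Insurer: €2,879 − €1,391.60 = €1,487.40.
Bill 2, €608: deductible already satisfied, so patient's share is 40% × €608 = €243.20. Patient owes €243.20 (running OOP €1,634.80). Plan pays €608 − €243.20 = €364.80.
Bill 3, €304: deductible met; 40% of €304 = €121.60. Cost to patient: €121.60. OOP to date €1,756.40. Plan pays €304 − €121.60 = €182.40.

€182.40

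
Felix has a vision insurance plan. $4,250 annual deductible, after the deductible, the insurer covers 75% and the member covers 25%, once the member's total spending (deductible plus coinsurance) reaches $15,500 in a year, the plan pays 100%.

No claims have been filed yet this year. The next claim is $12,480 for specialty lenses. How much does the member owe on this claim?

Nothing has been paid toward the $4,250 deductible, so the first $4,250 of this charge is applied there.
After the $4,250 deductible portion, $12,480 − $4,250 = $8,230 is subject to coinsurance.
Coinsurance: $8,230 × 25% = $2,057.50.
Member responsibility before any cap: $4,250 + $2,057.50 = $6,307.50.
Total out-of-pocket so far would be $0 + $6,307.50 = $6,307.50, below the $15,500 cap — no reduction.

$6,307.50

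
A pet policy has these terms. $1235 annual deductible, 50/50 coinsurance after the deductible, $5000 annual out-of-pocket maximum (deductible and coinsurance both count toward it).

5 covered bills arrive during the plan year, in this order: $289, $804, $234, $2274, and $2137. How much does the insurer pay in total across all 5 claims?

Bill 1, $289: fully absorbed by the deductible. Owner owes $289 (running OOP $289). Insurer: $289 − $289 = $0.
Bill 2, $804: entire amount goes to the deductible. Owner owes $804 (running OOP $1093). Insurer: $804 − $804 = $0.
Bill 3, $234: deductible takes $142, $92 remains; 50% of $92 = $46. Cost to owner: $188. OOP to date $1281. Insurer: $234 − $188 = $46.
Bill 4, $2274: deductible met; 50% of $2274 = $1137. Owner owes $1137 (running OOP $2418). Plan pays $2274 − $1137 = $1137.
Bill 5, $2137: 50% coinsurance on $2137 = $1068.50. Owner owes $1068.50 (running OOP $3486.50). Insurer: $2137 − $1068.50 = $1068.50.
Insurer total = bills − owner's total = $5738 − $3486.50 = $2251.50.

$2251.50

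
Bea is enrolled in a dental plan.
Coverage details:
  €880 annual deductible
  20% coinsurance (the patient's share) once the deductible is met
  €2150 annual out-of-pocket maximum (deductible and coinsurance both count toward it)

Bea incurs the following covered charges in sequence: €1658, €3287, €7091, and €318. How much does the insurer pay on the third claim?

Bill 1, €1658: €880 to deductible, leaving €778; coinsurance €778 × 20% = €155.60. Patient pays €1035.60; OOP now €1035.60. Plan pays €1658 − €1035.60 = €622.40.
Bill 2, €3287: deductible already satisfied, so patient's share is 20% × €3287 = €657.40. Cost to patient: €657.40. OOP to date €1693. Plan pays €3287 − €657.40 = €2629.60.
Bill 3, €7091: deductible met; 20% of €7091 = €1418.20. OOP would hit €3111.20 > €2150, so the cap limits the patient to €2150 − €1693 = €457. Insurer: €7091 − €457 = €6634.

€6634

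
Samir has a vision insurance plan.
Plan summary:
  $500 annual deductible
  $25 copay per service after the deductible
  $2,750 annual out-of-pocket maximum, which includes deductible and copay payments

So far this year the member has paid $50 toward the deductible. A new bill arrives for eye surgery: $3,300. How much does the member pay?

$475

$50 of the $500 deductible is already met, leaving $450.
That leaves $3,300 − $450 = $2,850 for the copay.
Copay on this service: $25.
Member responsibility before any cap: $450 + $25 = $475.
Year-to-date out-of-pocket becomes $50 + $475 = $525, still under the $2,750 maximum, so no cap applies.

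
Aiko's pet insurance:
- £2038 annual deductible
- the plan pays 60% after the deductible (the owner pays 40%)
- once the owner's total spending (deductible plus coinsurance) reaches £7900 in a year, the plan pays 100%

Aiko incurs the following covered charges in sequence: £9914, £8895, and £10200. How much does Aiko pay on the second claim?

#1 (£9914): £2038 finishes the deductible; £7876 goes to coinsurance; 40% of £7876 = £3150.40. Owner pays £5188.40; OOP now £5188.40.
#2 (£8895): deductible met; 40% of £8895 = £3558. OOP would hit £8746.40 > £7900, so the cap limits the owner to £7900 − £5188.40 = £2711.60.

£2711.60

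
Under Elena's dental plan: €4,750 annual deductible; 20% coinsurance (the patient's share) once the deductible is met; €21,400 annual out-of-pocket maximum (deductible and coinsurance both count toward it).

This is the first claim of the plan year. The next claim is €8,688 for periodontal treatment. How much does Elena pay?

€5,537.60

The full €4,750 deductible is still open; €4,750 of this bill applies to it.
That leaves €8,688 − €4,750 = €3,938 for coinsurance.
20% of €3,938 = €787.60 falls to the patient.
Patient responsibility before any cap: €4,750 + €787.60 = €5,537.60.
Total out-of-pocket so far would be €0 + €5,537.60 = €5,537.60, below the €21,400 cap — no reduction.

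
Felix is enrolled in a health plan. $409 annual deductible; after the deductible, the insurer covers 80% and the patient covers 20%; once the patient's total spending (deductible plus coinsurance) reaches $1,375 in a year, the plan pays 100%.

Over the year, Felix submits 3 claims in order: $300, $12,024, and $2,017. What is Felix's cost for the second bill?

$1,075

#1 ($300): fully absorbed by the deductible. Patient owes $300 (running OOP $300).
#2 ($12,024): deductible takes $109, $11,915 remains; coinsurance $11,915 × 20% = $2,383. Together that's $109 + $2,383 = $2,492. That would push OOP to $2,792, over the $1,375 cap, so patient pays $1,375 − $300 = $1,075.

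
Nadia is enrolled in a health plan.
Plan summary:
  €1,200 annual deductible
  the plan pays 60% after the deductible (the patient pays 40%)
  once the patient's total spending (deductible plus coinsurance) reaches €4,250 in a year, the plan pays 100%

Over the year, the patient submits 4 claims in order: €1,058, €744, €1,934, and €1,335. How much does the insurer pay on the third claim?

Claim 1 — €1,058: entire amount goes to the deductible. Patient owes €1,058 (running OOP €1,058). Insurer: €1,058 − €1,058 = €0.
Claim 2 — €744: €142 to deductible, leaving €602; coinsurance €602 × 40% = €240.80. Patient owes €382.80 (running OOP €1,440.80). Plan pays €744 − €382.80 = €361.20.
Claim 3 — €1,934: deductible met; 40% of €1,934 = €773.60. Patient pays €773.60; OOP now €2,214.40. Insurer: €1,934 − €773.60 = €1,160.40.

€1,160.40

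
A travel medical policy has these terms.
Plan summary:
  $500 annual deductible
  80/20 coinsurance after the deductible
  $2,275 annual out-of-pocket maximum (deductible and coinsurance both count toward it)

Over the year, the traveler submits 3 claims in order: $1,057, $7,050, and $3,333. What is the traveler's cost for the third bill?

Bill 1, $1,057: $500 to deductible, leaving $557; coinsurance $557 × 20% = $111.40. Cost to traveler: $611.40. OOP to date $611.40.
Bill 2, $7,050: 20% coinsurance on $7,050 = $1,410. Traveler pays $1,410; OOP now $2,021.40.
Bill 3, $3,333: 20% coinsurance on $3,333 = $666.60. OOP would hit $2,688 > $2,275, so the cap limits the traveler to $2,275 − $2,021.40 = $253.60.

$253.60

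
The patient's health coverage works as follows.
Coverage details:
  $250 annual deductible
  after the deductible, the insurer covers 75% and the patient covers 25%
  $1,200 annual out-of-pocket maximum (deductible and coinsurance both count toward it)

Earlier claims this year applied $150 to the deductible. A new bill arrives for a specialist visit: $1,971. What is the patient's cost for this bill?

$567.75

Deductible still to meet: $250 − $150 = $100.
After the $100 deductible portion, $1,971 − $100 = $1,871 is subject to coinsurance.
25% of $1,871 = $467.75 falls to the patient.
That puts the patient's cost at $100 + $467.75 = $567.75 before any cap.
Total out-of-pocket so far would be $150 + $567.75 = $717.75, below the $1,200 cap — no reduction.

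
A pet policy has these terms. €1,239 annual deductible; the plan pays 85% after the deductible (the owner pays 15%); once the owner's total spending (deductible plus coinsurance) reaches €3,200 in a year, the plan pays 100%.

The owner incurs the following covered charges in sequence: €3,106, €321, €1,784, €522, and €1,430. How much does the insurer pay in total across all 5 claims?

€5,035.40

Bill 1, €3,106: €1,239 to deductible, leaving €1,867; coinsurance €1,867 × 15% = €280.05. Owner owes €1,519.05 (running OOP €1,519.05). Insurer: €3,106 − €1,519.05 = €1,586.95.
Bill 2, €321: 15% coinsurance on €321 = €48.15. Owner owes €48.15 (running OOP €1,567.20). Insurer: €321 − €48.15 = €272.85.
Bill 3, €1,784: deductible met; 15% of €1,784 = €267.60. Owner pays €267.60; OOP now €1,834.80. Plan pays €1,784 − €267.60 = €1,516.40.
Bill 4, €522: deductible met; 15% of €522 = €78.30. Owner pays €78.30; OOP now €1,913.10. Plan pays €522 − €78.30 = €443.70.
Bill 5, €1,430: 15% coinsurance on €1,430 = €214.50. Owner pays €214.50; OOP now €2,127.60. Insurer: €1,430 − €214.50 = €1,215.50.
Insurer total: €1,586.95 + €272.85 + €1,516.40 + €443.70 + €1,215.50 = €5,035.40.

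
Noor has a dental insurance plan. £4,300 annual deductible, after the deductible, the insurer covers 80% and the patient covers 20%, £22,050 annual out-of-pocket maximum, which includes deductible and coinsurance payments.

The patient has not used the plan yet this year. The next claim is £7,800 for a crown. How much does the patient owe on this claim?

£5,000

The full £4,300 deductible is still open; £4,300 of this bill applies to it.
The remaining £3,500 (= £7,800 − £4,300) moves to coinsurance.
Patient's 20% share of £3,500 is £700.
So the patient owes £4,300 + £700 = £5,000 before any cap.
Year-to-date out-of-pocket becomes £0 + £5,000 = £5,000, still under the £22,050 maximum, so no cap applies.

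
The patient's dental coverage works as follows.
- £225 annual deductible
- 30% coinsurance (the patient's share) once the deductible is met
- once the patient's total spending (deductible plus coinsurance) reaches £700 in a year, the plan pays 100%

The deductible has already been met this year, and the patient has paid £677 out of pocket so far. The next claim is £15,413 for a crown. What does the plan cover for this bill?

£15,390

With the deductible met, the entire £15,413 is subject to coinsurance.
Coinsurance: £15,413 × 30% = £4,623.90.
That would bring total out-of-pocket to £5,300.90, past the £700 cap. The patient is capped at £700 − £677 = £23 on this claim.
The insurer covers the remainder: £15,413 − £23 = £15,390.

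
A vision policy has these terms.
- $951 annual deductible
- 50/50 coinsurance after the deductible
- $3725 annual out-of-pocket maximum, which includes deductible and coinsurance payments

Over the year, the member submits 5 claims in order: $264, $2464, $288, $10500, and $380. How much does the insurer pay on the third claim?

$144

Claim 1 ($264): fully absorbed by the deductible. Member pays $264; OOP now $264. Plan pays $264 − $264 = $0.
Claim 2 ($2464): $687 to deductible, leaving $1777; 50% of $1777 = $888.50. Cost to member: $1575.50. OOP to date $1839.50. Plan pays $2464 − $1575.50 = $888.50.
Claim 3 ($288): deductible already satisfied, so member's share is 50% × $288 = $144. Member owes $144 (running OOP $1983.50). Insurer: $288 − $144 = $144.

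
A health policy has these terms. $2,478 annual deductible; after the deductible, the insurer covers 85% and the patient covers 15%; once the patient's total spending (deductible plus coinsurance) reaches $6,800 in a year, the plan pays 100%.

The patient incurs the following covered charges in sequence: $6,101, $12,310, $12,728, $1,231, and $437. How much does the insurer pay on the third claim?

Claim 1 — $6,101: deductible takes $2,478, $3,623 remains; coinsurance $3,623 × 15% = $543.45. Patient owes $3,021.45 (running OOP $3,021.45). Plan pays $6,101 − $3,021.45 = $3,079.55.
Claim 2 — $12,310: 15% coinsurance on $12,310 = $1,846.50. Cost to patient: $1,846.50. OOP to date $4,867.95. Insurer: $12,310 − $1,846.50 = $10,463.50.
Claim 3 — $12,728: deductible already satisfied, so patient's share is 15% × $12,728 = $1,909.20. Cost to patient: $1,909.20. OOP to date $6,777.15. Insurer: $12,728 − $1,909.20 = $10,818.80.

$10,818.80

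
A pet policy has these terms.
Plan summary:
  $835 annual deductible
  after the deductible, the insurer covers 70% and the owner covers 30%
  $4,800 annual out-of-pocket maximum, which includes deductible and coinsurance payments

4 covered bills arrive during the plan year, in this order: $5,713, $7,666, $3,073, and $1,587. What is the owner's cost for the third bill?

$201.80

Claim 1 ($5,713): $835 finishes the deductible; $4,878 goes to coinsurance; 30% of $4,878 = $1,463.40. Owner pays $2,298.40; OOP now $2,298.40.
Claim 2 ($7,666): deductible already satisfied, so owner's share is 30% × $7,666 = $2,299.80. Owner pays $2,299.80; OOP now $4,598.20.
Claim 3 ($3,073): deductible already satisfied, so owner's share is 30% × $3,073 = $921.90. That would push OOP to $5,520.10, over the $4,800 cap, so owner pays $4,800 − $4,598.20 = $201.80.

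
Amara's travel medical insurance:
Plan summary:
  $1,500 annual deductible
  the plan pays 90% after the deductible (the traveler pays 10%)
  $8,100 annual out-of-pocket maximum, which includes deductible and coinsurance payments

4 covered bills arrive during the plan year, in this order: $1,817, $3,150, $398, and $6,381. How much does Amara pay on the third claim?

$39.80

#1 ($1,817): deductible takes $1,500, $317 remains; coinsurance $317 × 10% = $31.70. Traveler owes $1,531.70 (running OOP $1,531.70).
#2 ($3,150): deductible already satisfied, so traveler's share is 10% × $3,150 = $315. Cost to traveler: $315. OOP to date $1,846.70.
#3 ($398): 10% coinsurance on $398 = $39.80. Traveler pays $39.80; OOP now $1,886.50.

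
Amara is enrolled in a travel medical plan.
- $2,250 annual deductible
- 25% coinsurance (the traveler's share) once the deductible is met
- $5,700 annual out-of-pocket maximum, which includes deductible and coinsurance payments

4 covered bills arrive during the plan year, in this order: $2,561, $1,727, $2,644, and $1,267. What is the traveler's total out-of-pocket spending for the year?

$3,737.25

Bill 1, $2,561: $2,250 finishes the deductible; $311 goes to coinsurance; 25% of $311 = $77.75. Traveler owes $2,327.75 (running OOP $2,327.75).
Bill 2, $1,727: deductible already satisfied, so traveler's share is 25% × $1,727 = $431.75. Traveler owes $431.75 (running OOP $2,759.50).
Bill 3, $2,644: deductible already satisfied, so traveler's share is 25% × $2,644 = $661. Traveler pays $661; OOP now $3,420.50.
Bill 4, $1,267: deductible met; 25% of $1,267 = $316.75. Traveler owes $316.75 (running OOP $3,737.25).
Summing the traveler's payments: $2,327.75 + $431.75 + $661 + $316.75 = $3,737.25.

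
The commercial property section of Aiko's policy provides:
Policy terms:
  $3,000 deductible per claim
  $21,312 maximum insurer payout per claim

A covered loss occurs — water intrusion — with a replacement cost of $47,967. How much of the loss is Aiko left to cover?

After the deductible, $47,967 − $3,000 = $44,967 remains.
$44,967 exceeds the $21,312 limit, so the insurer pays the limit: $21,312.
Business's share is the uncovered remainder: $47,967 − $21,312 = $26,655.

$26,655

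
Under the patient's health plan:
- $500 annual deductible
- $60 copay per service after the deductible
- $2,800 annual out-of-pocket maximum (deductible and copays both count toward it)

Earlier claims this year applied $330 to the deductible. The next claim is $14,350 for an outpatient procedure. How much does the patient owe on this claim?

$230

Remaining deductible: $500 − $330 = $170.
The remaining $14,180 (= $14,350 − $170) moves to the copay.
Copay on this service: $60.
Patient responsibility before any cap: $170 + $60 = $230.
Year-to-date out-of-pocket becomes $330 + $230 = $560, still under the $2,800 maximum, so no cap applies.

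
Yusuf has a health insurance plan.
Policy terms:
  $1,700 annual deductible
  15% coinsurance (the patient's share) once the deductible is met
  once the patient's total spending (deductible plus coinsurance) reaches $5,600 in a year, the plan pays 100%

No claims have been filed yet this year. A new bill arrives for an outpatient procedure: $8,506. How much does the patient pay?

$2,720.90

Nothing has been paid toward the $1,700 deductible, so the first $1,700 of this charge is applied there.
That leaves $8,506 − $1,700 = $6,806 for coinsurance.
Coinsurance: $6,806 × 15% = $1,020.90.
That puts the patient's cost at $1,700 + $1,020.90 = $2,720.90 before any cap.
Cumulative spending $0 + $2,720.90 = $2,720.90 stays under the $5,600 maximum.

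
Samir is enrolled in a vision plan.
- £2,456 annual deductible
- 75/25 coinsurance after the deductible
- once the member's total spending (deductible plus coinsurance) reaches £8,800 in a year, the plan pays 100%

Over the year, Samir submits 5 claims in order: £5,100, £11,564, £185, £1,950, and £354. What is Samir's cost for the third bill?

£46.25

Claim 1 — £5,100: £2,456 to deductible, leaving £2,644; member's 25% is £661. Member pays £3,117; OOP now £3,117.
Claim 2 — £11,564: deductible already satisfied, so member's share is 25% × £11,564 = £2,891. Member pays £2,891; OOP now £6,008.
Claim 3 — £185: deductible already satisfied, so member's share is 25% × £185 = £46.25. Cost to member: £46.25. OOP to date £6,054.25.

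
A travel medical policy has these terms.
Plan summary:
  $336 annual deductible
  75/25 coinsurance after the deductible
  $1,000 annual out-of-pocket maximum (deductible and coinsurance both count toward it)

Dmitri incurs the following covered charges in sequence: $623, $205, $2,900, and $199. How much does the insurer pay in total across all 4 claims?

$2,927

Bill 1, $623: $336 to deductible, leaving $287; traveler's 25% is $71.75. Traveler owes $407.75 (running OOP $407.75). Plan pays $623 − $407.75 = $215.25.
Bill 2, $205: 25% coinsurance on $205 = $51.25. Cost to traveler: $51.25. OOP to date $459. Plan pays $205 − $51.25 = $153.75.
Bill 3, $2,900: deductible met; 25% of $2,900 = $725. That would push OOP to $1,184, over the $1,000 cap, so traveler pays $1,000 − $459 = $541. Plan pays $2,900 − $541 = $2,359.
Bill 4, $199: deductible already satisfied, so traveler's share is 25% × $199 = $49.75. OOP would hit $1,049.75 > $1,000, so the cap limits the traveler to $1,000 − $1,000 = $0. Insurer: $199 − $0 = $199.
Insurer total: $215.25 + $153.75 + $2,359 + $199 = $2,927.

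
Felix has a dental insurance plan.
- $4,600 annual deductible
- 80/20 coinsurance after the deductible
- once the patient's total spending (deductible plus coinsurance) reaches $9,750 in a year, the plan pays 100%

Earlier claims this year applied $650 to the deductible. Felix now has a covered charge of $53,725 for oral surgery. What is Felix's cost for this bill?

Deductible still to meet: $4,600 − $650 = $3,950.
The remaining $49,775 (= $53,725 − $3,950) moves to coinsurance.
Patient's 20% share of $49,775 is $9,955.
That puts the patient's cost at $3,950 + $9,955 = $13,905 before any cap.
Adding $13,905 to the $650 already spent would give $14,555, which exceeds the $9,750 cap; the patient pays just $9,750 − $650 = $9,100.

$9,100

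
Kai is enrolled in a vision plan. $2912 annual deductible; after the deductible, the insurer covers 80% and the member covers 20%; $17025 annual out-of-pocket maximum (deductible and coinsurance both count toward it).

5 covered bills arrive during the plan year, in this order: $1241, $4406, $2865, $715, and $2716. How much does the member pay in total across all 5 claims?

Claim 1 — $1241: all of it applies to the deductible. Member pays $1241; OOP now $1241.
Claim 2 — $4406: $1671 finishes the deductible; $2735 goes to coinsurance; coinsurance $2735 × 20% = $547. Member pays $2218; OOP now $3459.
Claim 3 — $2865: deductible already satisfied, so member's share is 20% × $2865 = $573. Cost to member: $573. OOP to date $4032.
Claim 4 — $715: deductible met; 20% of $715 = $143. Member owes $143 (running OOP $4175).
Claim 5 — $2716: deductible met; 20% of $2716 = $543.20. Cost to member: $543.20. OOP to date $4718.20.
Summing the member's payments: $1241 + $2218 + $573 + $143 + $543.20 = $4718.20.

$4718.20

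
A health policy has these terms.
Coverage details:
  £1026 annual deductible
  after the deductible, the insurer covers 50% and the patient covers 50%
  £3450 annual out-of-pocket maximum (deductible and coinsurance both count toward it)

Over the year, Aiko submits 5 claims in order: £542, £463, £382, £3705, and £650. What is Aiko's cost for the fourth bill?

Claim 1 — £542: entire amount goes to the deductible. Patient owes £542 (running OOP £542).
Claim 2 — £463: all of it applies to the deductible. Cost to patient: £463. OOP to date £1005.
Claim 3 — £382: £21 to deductible, leaving £361; coinsurance £361 × 50% = £180.50. Patient pays £201.50; OOP now £1206.50.
Claim 4 — £3705: 50% coinsurance on £3705 = £1852.50. Patient owes £1852.50 (running OOP £3059).

£1852.50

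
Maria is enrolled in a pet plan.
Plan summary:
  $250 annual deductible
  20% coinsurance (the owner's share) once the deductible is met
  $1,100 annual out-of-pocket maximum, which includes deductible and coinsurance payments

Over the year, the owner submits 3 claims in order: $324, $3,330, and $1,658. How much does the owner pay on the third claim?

$169.20

#1 ($324): $250 finishes the deductible; $74 goes to coinsurance; 20% of $74 = $14.80. Cost to owner: $264.80. OOP to date $264.80.
#2 ($3,330): deductible met; 20% of $3,330 = $666. Owner owes $666 (running OOP $930.80).
#3 ($1,658): 20% coinsurance on $1,658 = $331.60. OOP would hit $1,262.40 > $1,100, so the cap limits the owner to $1,100 − $930.80 = $169.20.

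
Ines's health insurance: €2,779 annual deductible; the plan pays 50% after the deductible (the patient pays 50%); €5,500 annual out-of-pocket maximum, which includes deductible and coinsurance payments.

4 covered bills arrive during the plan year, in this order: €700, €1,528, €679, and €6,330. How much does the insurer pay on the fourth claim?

€3,673

Claim 1 — €700: entire amount goes to the deductible. Patient pays €700; OOP now €700. Plan pays €700 − €700 = €0.
Claim 2 — €1,528: entire amount goes to the deductible. Patient owes €1,528 (running OOP €2,228). Plan pays €1,528 − €1,528 = €0.
Claim 3 — €679: €551 to deductible, leaving €128; patient's 50% is €64. Patient owes €615 (running OOP €2,843). Insurer: €679 − €615 = €64.
Claim 4 — €6,330: 50% coinsurance on €6,330 = €3,165. OOP would hit €6,008 > €5,500, so the cap limits the patient to €5,500 − €2,843 = €2,657. Plan pays €6,330 − €2,657 = €3,673.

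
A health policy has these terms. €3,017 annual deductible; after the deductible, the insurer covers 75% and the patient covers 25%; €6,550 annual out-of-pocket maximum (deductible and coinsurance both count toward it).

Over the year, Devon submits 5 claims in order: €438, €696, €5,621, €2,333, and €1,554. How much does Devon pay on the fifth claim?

Claim 1 (€438): fully absorbed by the deductible. Patient owes €438 (running OOP €438).
Claim 2 (€696): fully absorbed by the deductible. Patient pays €696; OOP now €1,134.
Claim 3 (€5,621): €1,883 to deductible, leaving €3,738; 25% of €3,738 = €934.50. Patient pays €2,817.50; OOP now €3,951.50.
Claim 4 (€2,333): deductible met; 25% of €2,333 = €583.25. Cost to patient: €583.25. OOP to date €4,534.75.
Claim 5 (€1,554): 25% coinsurance on €1,554 = €388.50. Patient pays €388.50; OOP now €4,923.25.

€388.50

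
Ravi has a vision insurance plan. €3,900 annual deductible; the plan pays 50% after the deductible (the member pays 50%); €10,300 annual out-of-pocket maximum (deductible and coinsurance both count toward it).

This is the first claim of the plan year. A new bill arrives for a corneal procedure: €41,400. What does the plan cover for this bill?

Nothing has been paid toward the €3,900 deductible, so the first €3,900 of this charge is applied there.
The remaining €37,500 (= €41,400 − €3,900) moves to coinsurance.
Coinsurance: €37,500 × 50% = €18,750.
Member responsibility before any cap: €3,900 + €18,750 = €22,650.
That would bring total out-of-pocket to €22,650, past the €10,300 cap. The member is capped at €10,300 − €0 = €10,300 on this claim.
The insurer covers the remainder: €41,400 − €10,300 = €31,100.

€31,100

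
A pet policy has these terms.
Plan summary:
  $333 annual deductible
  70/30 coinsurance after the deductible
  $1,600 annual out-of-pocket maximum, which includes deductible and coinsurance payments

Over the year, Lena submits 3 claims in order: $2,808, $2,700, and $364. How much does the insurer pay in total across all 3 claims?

Claim 1 ($2,808): $333 finishes the deductible; $2,475 goes to coinsurance; owner's 30% is $742.50. Owner pays $1,075.50; OOP now $1,075.50. Plan pays $2,808 − $1,075.50 = $1,732.50.
Claim 2 ($2,700): 30% coinsurance on $2,700 = $810. Adding that to $1,075.50 gives $1,885.50, past the $1,600 cap; owner pays only $1,600 − $1,075.50 = $524.50. Plan pays $2,700 − $524.50 = $2,175.50.
Claim 3 ($364): deductible met; 30% of $364 = $109.20. OOP would hit $1,709.20 > $1,600, so the cap limits the owner to $1,600 − $1,600 = $0. Insurer: $364 − $0 = $364.
Insurer total = bills − owner's total = $5,872 − $1,600 = $4,272.

$4,272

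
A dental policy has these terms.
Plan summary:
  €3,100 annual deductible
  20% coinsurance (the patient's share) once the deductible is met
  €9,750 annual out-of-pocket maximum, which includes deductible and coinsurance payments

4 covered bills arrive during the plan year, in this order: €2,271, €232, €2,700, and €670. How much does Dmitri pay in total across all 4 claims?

€3,654.60

Bill 1, €2,271: all of it applies to the deductible. Patient pays €2,271; OOP now €2,271.
Bill 2, €232: all of it applies to the deductible. Patient owes €232 (running OOP €2,503).
Bill 3, €2,700: deductible takes €597, €2,103 remains; 20% of €2,103 = €420.60. Patient owes €1,017.60 (running OOP €3,520.60).
Bill 4, €670: deductible already satisfied, so patient's share is 20% × €670 = €134. Cost to patient: €134. OOP to date €3,654.60.
Summing the patient's payments: €2,271 + €232 + €1,017.60 + €134 = €3,654.60.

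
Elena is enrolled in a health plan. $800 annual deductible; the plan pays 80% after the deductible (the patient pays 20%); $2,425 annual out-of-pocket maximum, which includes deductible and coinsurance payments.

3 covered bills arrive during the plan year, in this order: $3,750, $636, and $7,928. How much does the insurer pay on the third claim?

Claim 1 — $3,750: $800 to deductible, leaving $2,950; coinsurance $2,950 × 20% = $590. Patient owes $1,390 (running OOP $1,390). Plan pays $3,750 − $1,390 = $2,360.
Claim 2 — $636: deductible met; 20% of $636 = $127.20. Patient pays $127.20; OOP now $1,517.20. Insurer: $636 − $127.20 = $508.80.
Claim 3 — $7,928: deductible already satisfied, so patient's share is 20% × $7,928 = $1,585.60. That would push OOP to $3,102.80, over the $2,425 cap, so patient pays $2,425 − $1,517.20 = $907.80. Insurer: $7,928 − $907.80 = $7,020.20.

$7,020.20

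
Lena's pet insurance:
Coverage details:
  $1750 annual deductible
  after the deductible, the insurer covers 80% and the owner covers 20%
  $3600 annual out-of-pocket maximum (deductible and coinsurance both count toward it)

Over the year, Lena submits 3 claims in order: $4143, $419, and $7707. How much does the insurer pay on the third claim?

#1 ($4143): $1750 finishes the deductible; $2393 goes to coinsurance; owner's 20% is $478.60. Owner owes $2228.60 (running OOP $2228.60). Insurer: $4143 − $2228.60 = $1914.40.
#2 ($419): deductible met; 20% of $419 = $83.80. Cost to owner: $83.80. OOP to date $2312.40. Insurer: $419 − $83.80 = $335.20.
#3 ($7707): deductible already satisfied, so owner's share is 20% × $7707 = $1541.40. That would push OOP to $3853.80, over the $3600 cap, so owner pays $3600 − $2312.40 = $1287.60. Insurer: $7707 − $1287.60 = $6419.40.

$6419.40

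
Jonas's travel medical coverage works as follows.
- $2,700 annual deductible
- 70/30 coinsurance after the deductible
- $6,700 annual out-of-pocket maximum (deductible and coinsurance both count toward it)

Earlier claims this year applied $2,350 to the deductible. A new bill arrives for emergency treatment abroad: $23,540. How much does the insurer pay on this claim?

$19,190

Remaining deductible: $2,700 − $2,350 = $350.
After the $350 deductible portion, $23,540 − $350 = $23,190 is subject to coinsurance.
Coinsurance: $23,190 × 30% = $6,957.
Traveler responsibility before any cap: $350 + $6,957 = $7,307.
Year-to-date out-of-pocket would reach $2,350 + $7,307 = $9,657, above the $6,700 maximum, so the traveler pays only $6,700 − $2,350 = $4,350.
Insurer pays the balance: $23,540 − $4,350 = $19,190.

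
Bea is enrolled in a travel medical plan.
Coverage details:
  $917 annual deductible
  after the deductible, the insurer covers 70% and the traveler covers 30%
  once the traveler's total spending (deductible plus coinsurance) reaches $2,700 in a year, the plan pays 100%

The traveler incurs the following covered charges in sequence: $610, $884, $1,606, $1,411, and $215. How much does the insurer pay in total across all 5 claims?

$2,666.30

Claim 1 ($610): entire amount goes to the deductible. Traveler pays $610; OOP now $610. Plan pays $610 − $610 = $0.
Claim 2 ($884): deductible takes $307, $577 remains; 30% of $577 = $173.10. Traveler owes $480.10 (running OOP $1,090.10). Plan pays $884 − $480.10 = $403.90.
Claim 3 ($1,606): deductible met; 30% of $1,606 = $481.80. Cost to traveler: $481.80. OOP to date $1,571.90. Plan pays $1,606 − $481.80 = $1,124.20.
Claim 4 ($1,411): deductible already satisfied, so traveler's share is 30% × $1,411 = $423.30. Traveler owes $423.30 (running OOP $1,995.20). Plan pays $1,411 − $423.30 = $987.70.
Claim 5 ($215): 30% coinsurance on $215 = $64.50. Cost to traveler: $64.50. OOP to date $2,059.70. Plan pays $215 − $64.50 = $150.50.
Insurer total: $0 + $403.90 + $1,124.20 + $987.70 + $150.50 = $2,666.30.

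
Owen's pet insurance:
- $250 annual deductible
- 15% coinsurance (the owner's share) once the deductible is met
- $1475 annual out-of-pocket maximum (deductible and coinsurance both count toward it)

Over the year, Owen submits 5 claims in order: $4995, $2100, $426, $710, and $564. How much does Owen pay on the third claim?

Bill 1, $4995: deductible takes $250, $4745 remains; coinsurance $4745 × 15% = $711.75. Owner owes $961.75 (running OOP $961.75).
Bill 2, $2100: deductible met; 15% of $2100 = $315. Cost to owner: $315. OOP to date $1276.75.
Bill 3, $426: deductible already satisfied, so owner's share is 15% × $426 = $63.90. Owner owes $63.90 (running OOP $1340.65).

$63.90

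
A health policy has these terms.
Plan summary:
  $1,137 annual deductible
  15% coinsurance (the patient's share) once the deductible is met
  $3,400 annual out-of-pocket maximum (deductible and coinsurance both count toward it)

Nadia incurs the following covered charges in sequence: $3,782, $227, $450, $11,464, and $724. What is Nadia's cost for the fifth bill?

$45.10

#1 ($3,782): $1,137 finishes the deductible; $2,645 goes to coinsurance; coinsurance $2,645 × 15% = $396.75. Patient owes $1,533.75 (running OOP $1,533.75).
#2 ($227): deductible already satisfied, so patient's share is 15% × $227 = $34.05. Cost to patient: $34.05. OOP to date $1,567.80.
#3 ($450): 15% coinsurance on $450 = $67.50. Patient pays $67.50; OOP now $1,635.30.
#4 ($11,464): deductible already satisfied, so patient's share is 15% × $11,464 = $1,719.60. Patient owes $1,719.60 (running OOP $3,354.90).
#5 ($724): 15% coinsurance on $724 = $108.60. That would push OOP to $3,463.50, over the $3,400 cap, so patient pays $3,400 − $3,354.90 = $45.10.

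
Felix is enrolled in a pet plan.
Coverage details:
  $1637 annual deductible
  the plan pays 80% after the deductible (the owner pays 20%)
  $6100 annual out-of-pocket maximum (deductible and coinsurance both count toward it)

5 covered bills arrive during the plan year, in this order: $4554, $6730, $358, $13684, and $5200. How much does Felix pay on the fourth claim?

#1 ($4554): $1637 finishes the deductible; $2917 goes to coinsurance; coinsurance $2917 × 20% = $583.40. Owner owes $2220.40 (running OOP $2220.40).
#2 ($6730): 20% coinsurance on $6730 = $1346. Owner pays $1346; OOP now $3566.40.
#3 ($358): 20% coinsurance on $358 = $71.60. Owner pays $71.60; OOP now $3638.
#4 ($13684): deductible already satisfied, so owner's share is 20% × $13684 = $2736.80. Adding that to $3638 gives $6374.80, past the $6100 cap; owner pays only $6100 − $3638 = $2462.

$2462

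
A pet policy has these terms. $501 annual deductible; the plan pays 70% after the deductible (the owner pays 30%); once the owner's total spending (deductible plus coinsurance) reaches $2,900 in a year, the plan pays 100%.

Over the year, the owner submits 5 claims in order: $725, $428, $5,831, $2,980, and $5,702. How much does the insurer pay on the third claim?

#1 ($725): $501 to deductible, leaving $224; 30% of $224 = $67.20. Cost to owner: $568.20. OOP to date $568.20. Insurer: $725 − $568.20 = $156.80.
#2 ($428): deductible met; 30% of $428 = $128.40. Cost to owner: $128.40. OOP to date $696.60. Plan pays $428 − $128.40 = $299.60.
#3 ($5,831): deductible met; 30% of $5,831 = $1,749.30. Owner pays $1,749.30; OOP now $2,445.90. Plan pays $5,831 − $1,749.30 = $4,081.70.

$4,081.70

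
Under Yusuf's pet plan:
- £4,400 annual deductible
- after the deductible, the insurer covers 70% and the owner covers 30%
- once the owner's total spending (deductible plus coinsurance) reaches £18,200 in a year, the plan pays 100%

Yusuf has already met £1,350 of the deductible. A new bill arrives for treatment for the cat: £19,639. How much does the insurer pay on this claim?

£11,612.30

Remaining deductible: £4,400 − £1,350 = £3,050.
That leaves £19,639 − £3,050 = £16,589 for coinsurance.
Coinsurance: £16,589 × 30% = £4,976.70.
So the owner owes £3,050 + £4,976.70 = £8,026.70 before any cap.
Cumulative spending £1,350 + £8,026.70 = £9,376.70 stays under the £18,200 maximum.
The plan picks up £19,639 − £8,026.70 = £11,612.30.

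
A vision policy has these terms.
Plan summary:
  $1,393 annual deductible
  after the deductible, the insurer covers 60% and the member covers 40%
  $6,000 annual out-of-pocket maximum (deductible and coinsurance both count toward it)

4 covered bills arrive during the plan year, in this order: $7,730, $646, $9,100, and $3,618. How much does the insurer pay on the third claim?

$7,286.20

Claim 1 ($7,730): deductible takes $1,393, $6,337 remains; member's 40% is $2,534.80. Member pays $3,927.80; OOP now $3,927.80. Insurer: $7,730 − $3,927.80 = $3,802.20.
Claim 2 ($646): 40% coinsurance on $646 = $258.40. Cost to member: $258.40. OOP to date $4,186.20. Insurer: $646 − $258.40 = $387.60.
Claim 3 ($9,100): deductible already satisfied, so member's share is 40% × $9,100 = $3,640. OOP would hit $7,826.20 > $6,000, so the cap limits the member to $6,000 − $4,186.20 = $1,813.80. Plan pays $9,100 − $1,813.80 = $7,286.20.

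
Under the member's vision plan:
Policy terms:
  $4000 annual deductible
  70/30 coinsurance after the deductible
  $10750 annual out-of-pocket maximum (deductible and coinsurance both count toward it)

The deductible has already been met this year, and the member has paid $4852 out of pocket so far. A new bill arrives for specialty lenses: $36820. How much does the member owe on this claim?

$5898

The deductible is already satisfied, so the full bill goes to coinsurance.
Member's 30% share of $36820 is $11046.
Year-to-date out-of-pocket would reach $4852 + $11046 = $15898, above the $10750 maximum, so the member pays only $10750 − $4852 = $5898.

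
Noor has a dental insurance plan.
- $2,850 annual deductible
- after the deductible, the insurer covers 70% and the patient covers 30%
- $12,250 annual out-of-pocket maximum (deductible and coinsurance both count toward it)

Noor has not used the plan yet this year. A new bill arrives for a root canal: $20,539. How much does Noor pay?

The full $2,850 deductible is still open; $2,850 of this bill applies to it.
The remaining $17,689 (= $20,539 − $2,850) moves to coinsurance.
30% of $17,689 = $5,306.70 falls to the patient.
So the patient owes $2,850 + $5,306.70 = $8,156.70 before any cap.
Cumulative spending $0 + $8,156.70 = $8,156.70 stays under the $12,250 maximum.

$8,156.70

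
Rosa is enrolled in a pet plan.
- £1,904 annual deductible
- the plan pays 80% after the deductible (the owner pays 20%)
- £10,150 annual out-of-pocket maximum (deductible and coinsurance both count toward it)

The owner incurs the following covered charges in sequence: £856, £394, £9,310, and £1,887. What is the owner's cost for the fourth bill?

Claim 1 — £856: all of it applies to the deductible. Owner pays £856; OOP now £856.
Claim 2 — £394: fully absorbed by the deductible. Cost to owner: £394. OOP to date £1,250.
Claim 3 — £9,310: £654 to deductible, leaving £8,656; owner's 20% is £1,731.20. Cost to owner: £2,385.20. OOP to date £3,635.20.
Claim 4 — £1,887: deductible already satisfied, so owner's share is 20% × £1,887 = £377.40. Cost to owner: £377.40. OOP to date £4,012.60.

£377.40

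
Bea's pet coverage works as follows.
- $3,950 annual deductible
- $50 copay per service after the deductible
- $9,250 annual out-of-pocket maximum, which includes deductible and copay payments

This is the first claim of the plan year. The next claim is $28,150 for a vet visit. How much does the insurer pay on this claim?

Deductible not yet touched, so the first $3,950 of the bill goes to the deductible.
After the $3,950 deductible portion, $28,150 − $3,950 = $24,200 is subject to the copay.
Copay on this service: $50.
That puts the owner's cost at $3,950 + $50 = $4,000 before any cap.
Cumulative spending $0 + $4,000 = $4,000 stays under the $9,250 maximum.
The plan picks up $28,150 − $4,000 = $24,150.

$24,150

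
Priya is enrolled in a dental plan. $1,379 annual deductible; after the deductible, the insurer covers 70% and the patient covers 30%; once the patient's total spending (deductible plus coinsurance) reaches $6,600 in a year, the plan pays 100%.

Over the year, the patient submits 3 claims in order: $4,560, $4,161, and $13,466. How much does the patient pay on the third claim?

Bill 1, $4,560: deductible takes $1,379, $3,181 remains; 30% of $3,181 = $954.30. Patient owes $2,333.30 (running OOP $2,333.30).
Bill 2, $4,161: 30% coinsurance on $4,161 = $1,248.30. Cost to patient: $1,248.30. OOP to date $3,581.60.
Bill 3, $13,466: deductible met; 30% of $13,466 = $4,039.80. That would push OOP to $7,621.40, over the $6,600 cap, so patient pays $6,600 − $3,581.60 = $3,018.40.

$3,018.40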